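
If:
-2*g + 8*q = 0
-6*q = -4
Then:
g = 8/3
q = 2/3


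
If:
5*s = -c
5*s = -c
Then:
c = -5*s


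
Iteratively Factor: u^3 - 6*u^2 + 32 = (u + 2)*(u^2 - 8*u + 16) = (u - 4)*(u + 2)*(u - 4)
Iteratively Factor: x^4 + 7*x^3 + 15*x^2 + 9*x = (x)*(x^3 + 7*x^2 + 15*x + 9) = x*(x + 1)*(x^2 + 6*x + 9) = x*(x + 1)*(x + 3)*(x + 3)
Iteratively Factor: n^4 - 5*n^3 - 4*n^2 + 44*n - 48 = (n - 2)*(n^3 - 3*n^2 - 10*n + 24) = (n - 2)^2*(n^2 - n - 12) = (n - 2)^2*(n + 3)*(n - 4)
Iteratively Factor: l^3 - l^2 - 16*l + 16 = (l - 4)*(l^2 + 3*l - 4) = (l - 4)*(l + 4)*(l - 1)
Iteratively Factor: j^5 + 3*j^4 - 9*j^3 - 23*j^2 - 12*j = (j - 3)*(j^4 + 6*j^3 + 9*j^2 + 4*j) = (j - 3)*(j + 4)*(j^3 + 2*j^2 + j) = j*(j - 3)*(j + 4)*(j^2 + 2*j + 1) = j*(j - 3)*(j + 1)*(j + 4)*(j + 1)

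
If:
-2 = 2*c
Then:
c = -1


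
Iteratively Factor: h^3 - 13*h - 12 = (h + 1)*(h^2 - h - 12) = (h - 4)*(h + 1)*(h + 3)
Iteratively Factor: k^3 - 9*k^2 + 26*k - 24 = (k - 3)*(k^2 - 6*k + 8) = (k - 3)*(k - 2)*(k - 4)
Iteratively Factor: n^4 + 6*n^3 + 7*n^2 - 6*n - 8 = (n + 1)*(n^3 + 5*n^2 + 2*n - 8) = (n + 1)*(n + 4)*(n^2 + n - 2) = (n + 1)*(n + 2)*(n + 4)*(n - 1)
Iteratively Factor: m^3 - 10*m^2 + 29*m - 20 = (m - 5)*(m^2 - 5*m + 4) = (m - 5)*(m - 4)*(m - 1)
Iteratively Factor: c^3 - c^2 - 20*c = (c + 4)*(c^2 - 5*c) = c*(c + 4)*(c - 5)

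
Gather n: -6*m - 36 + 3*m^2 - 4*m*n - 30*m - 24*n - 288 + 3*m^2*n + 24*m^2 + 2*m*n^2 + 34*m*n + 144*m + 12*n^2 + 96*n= 27*m^2 + 108*m + n^2*(2*m + 12) + n*(3*m^2 + 30*m + 72) - 324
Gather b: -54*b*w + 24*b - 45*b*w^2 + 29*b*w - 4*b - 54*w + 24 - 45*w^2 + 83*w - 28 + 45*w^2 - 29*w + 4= b*(-45*w^2 - 25*w + 20)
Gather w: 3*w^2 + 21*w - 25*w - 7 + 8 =3*w^2 - 4*w + 1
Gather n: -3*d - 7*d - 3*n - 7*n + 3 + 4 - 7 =-10*d - 10*n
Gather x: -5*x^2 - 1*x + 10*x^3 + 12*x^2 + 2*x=10*x^3 + 7*x^2 + x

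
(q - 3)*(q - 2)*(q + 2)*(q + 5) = q^4 + 2*q^3 - 19*q^2 - 8*q + 60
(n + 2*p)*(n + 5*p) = n^2 + 7*n*p + 10*p^2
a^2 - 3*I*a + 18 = (a - 6*I)*(a + 3*I)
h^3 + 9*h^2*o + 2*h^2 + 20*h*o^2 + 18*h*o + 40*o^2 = (h + 2)*(h + 4*o)*(h + 5*o)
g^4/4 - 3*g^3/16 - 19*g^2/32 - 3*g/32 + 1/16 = (g/4 + 1/4)*(g - 2)*(g - 1/4)*(g + 1/2)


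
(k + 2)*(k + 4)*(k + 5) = k^3 + 11*k^2 + 38*k + 40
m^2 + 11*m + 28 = (m + 4)*(m + 7)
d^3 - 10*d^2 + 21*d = d*(d - 7)*(d - 3)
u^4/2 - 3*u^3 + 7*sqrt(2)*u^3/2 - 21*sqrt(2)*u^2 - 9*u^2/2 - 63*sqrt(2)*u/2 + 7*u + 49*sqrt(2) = (u/2 + 1)*(u - 7)*(u - 1)*(u + 7*sqrt(2))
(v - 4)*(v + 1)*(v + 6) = v^3 + 3*v^2 - 22*v - 24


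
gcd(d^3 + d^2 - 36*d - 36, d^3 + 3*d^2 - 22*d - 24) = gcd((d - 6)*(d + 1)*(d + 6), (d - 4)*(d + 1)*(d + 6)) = d^2 + 7*d + 6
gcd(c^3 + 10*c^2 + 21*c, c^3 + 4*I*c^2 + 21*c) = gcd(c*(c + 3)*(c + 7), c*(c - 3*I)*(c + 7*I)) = c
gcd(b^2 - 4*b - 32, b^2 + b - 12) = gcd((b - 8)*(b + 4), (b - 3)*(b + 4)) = b + 4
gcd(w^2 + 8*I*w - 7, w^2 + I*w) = w + I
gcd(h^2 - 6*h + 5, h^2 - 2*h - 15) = h - 5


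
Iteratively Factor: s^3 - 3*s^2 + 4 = (s + 1)*(s^2 - 4*s + 4) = (s - 2)*(s + 1)*(s - 2)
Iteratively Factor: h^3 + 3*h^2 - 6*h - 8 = (h - 2)*(h^2 + 5*h + 4) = (h - 2)*(h + 4)*(h + 1)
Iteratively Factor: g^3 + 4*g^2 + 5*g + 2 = (g + 1)*(g^2 + 3*g + 2) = (g + 1)*(g + 2)*(g + 1)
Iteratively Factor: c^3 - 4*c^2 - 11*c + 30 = (c + 3)*(c^2 - 7*c + 10) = (c - 5)*(c + 3)*(c - 2)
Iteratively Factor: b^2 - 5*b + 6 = (b - 3)*(b - 2)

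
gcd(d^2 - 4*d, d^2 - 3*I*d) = d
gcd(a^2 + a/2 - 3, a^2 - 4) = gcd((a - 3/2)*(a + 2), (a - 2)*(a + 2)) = a + 2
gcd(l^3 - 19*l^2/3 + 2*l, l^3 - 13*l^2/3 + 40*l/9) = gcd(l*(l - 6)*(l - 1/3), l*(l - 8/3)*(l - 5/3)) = l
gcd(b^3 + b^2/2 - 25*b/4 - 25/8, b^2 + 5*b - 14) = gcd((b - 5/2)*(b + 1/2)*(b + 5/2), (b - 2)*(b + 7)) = 1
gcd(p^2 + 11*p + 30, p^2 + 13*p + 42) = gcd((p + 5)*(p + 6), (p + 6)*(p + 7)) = p + 6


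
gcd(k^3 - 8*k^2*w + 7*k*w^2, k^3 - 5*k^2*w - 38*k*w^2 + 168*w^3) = -k + 7*w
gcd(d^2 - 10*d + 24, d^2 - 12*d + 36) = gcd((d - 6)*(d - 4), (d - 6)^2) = d - 6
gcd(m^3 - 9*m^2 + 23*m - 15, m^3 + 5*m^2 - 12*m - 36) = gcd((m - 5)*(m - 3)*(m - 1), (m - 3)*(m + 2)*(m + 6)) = m - 3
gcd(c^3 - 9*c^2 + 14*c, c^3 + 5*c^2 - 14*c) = c^2 - 2*c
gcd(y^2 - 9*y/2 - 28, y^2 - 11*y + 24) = y - 8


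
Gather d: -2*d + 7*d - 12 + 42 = 5*d + 30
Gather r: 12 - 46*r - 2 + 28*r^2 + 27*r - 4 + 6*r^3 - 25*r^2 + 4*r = 6*r^3 + 3*r^2 - 15*r + 6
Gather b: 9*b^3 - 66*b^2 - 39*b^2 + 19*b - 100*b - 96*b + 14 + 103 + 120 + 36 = 9*b^3 - 105*b^2 - 177*b + 273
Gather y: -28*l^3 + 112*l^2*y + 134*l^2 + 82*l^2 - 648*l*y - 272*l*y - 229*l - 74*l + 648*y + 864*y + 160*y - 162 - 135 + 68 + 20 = -28*l^3 + 216*l^2 - 303*l + y*(112*l^2 - 920*l + 1672) - 209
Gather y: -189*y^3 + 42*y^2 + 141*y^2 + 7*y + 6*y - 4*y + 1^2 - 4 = -189*y^3 + 183*y^2 + 9*y - 3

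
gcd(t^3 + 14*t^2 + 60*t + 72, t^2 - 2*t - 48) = t + 6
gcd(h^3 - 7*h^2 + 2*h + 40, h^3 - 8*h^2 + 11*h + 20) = h^2 - 9*h + 20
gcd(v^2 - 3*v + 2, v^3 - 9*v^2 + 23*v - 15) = v - 1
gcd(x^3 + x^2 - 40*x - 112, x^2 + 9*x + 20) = x + 4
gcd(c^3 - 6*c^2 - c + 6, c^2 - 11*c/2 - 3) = c - 6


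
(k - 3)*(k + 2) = k^2 - k - 6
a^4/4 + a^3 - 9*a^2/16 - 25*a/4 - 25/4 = (a/2 + 1)^2*(a - 5/2)*(a + 5/2)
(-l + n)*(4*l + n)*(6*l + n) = -24*l^3 + 14*l^2*n + 9*l*n^2 + n^3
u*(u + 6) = u^2 + 6*u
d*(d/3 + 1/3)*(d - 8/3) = d^3/3 - 5*d^2/9 - 8*d/9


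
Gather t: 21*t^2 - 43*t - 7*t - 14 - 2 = 21*t^2 - 50*t - 16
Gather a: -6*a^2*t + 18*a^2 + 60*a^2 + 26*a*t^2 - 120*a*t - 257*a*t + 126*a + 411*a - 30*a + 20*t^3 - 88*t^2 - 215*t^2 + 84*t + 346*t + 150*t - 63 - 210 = a^2*(78 - 6*t) + a*(26*t^2 - 377*t + 507) + 20*t^3 - 303*t^2 + 580*t - 273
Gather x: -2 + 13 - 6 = 5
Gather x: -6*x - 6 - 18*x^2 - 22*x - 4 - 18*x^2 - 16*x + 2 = -36*x^2 - 44*x - 8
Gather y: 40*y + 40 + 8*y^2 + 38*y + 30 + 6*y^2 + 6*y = 14*y^2 + 84*y + 70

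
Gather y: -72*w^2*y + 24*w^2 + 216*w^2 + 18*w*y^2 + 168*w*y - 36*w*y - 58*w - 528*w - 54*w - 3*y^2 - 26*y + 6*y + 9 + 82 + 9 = 240*w^2 - 640*w + y^2*(18*w - 3) + y*(-72*w^2 + 132*w - 20) + 100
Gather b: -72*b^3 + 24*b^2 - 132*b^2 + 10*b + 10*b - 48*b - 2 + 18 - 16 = -72*b^3 - 108*b^2 - 28*b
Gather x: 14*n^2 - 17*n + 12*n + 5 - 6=14*n^2 - 5*n - 1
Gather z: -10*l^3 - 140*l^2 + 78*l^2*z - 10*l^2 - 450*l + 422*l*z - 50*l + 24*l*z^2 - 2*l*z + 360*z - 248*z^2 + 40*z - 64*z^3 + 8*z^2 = -10*l^3 - 150*l^2 - 500*l - 64*z^3 + z^2*(24*l - 240) + z*(78*l^2 + 420*l + 400)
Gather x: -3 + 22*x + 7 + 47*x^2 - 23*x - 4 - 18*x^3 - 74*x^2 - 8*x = -18*x^3 - 27*x^2 - 9*x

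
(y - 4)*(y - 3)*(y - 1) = y^3 - 8*y^2 + 19*y - 12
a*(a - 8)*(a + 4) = a^3 - 4*a^2 - 32*a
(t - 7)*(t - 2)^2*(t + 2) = t^4 - 9*t^3 + 10*t^2 + 36*t - 56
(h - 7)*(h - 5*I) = h^2 - 7*h - 5*I*h + 35*I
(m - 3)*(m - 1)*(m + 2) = m^3 - 2*m^2 - 5*m + 6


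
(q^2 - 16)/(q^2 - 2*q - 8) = (q + 4)/(q + 2)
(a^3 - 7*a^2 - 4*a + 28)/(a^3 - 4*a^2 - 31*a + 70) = (a + 2)/(a + 5)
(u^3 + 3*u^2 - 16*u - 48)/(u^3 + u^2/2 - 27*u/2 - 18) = 2*(u + 4)/(2*u + 3)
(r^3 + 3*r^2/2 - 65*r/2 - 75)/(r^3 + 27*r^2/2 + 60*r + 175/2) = (2*r^2 - 7*r - 30)/(2*r^2 + 17*r + 35)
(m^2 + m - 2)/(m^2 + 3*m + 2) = (m - 1)/(m + 1)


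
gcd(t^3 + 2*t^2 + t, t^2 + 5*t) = t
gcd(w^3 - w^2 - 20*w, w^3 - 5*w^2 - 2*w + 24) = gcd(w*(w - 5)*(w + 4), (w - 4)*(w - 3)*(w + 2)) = 1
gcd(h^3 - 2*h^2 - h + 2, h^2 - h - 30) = 1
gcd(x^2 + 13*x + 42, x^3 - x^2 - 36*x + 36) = x + 6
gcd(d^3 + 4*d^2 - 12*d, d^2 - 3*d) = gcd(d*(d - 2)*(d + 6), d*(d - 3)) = d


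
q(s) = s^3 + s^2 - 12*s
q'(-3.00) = 9.00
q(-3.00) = 18.00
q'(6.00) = 108.00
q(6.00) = 180.00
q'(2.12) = 5.72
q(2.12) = -11.42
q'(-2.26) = -1.20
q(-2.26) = 20.68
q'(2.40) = 10.08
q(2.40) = -9.22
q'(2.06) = 4.85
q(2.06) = -11.73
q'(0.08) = -11.82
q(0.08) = -0.95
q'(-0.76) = -11.79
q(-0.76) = 9.26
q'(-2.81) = 6.07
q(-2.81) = 19.43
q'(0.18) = -11.54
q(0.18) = -2.12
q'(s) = 3*s^2 + 2*s - 12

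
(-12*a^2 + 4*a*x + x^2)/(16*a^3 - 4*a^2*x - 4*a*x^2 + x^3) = (6*a + x)/(-8*a^2 - 2*a*x + x^2)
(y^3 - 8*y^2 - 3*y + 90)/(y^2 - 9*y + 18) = (y^2 - 2*y - 15)/(y - 3)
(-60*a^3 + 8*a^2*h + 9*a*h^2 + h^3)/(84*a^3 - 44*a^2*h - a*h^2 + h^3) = (-30*a^2 - 11*a*h - h^2)/(42*a^2 - a*h - h^2)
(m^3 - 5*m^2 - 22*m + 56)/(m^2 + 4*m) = m - 9 + 14/m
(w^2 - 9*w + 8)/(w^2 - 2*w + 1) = (w - 8)/(w - 1)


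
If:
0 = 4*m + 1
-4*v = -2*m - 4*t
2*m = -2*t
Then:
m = -1/4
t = 1/4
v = 1/8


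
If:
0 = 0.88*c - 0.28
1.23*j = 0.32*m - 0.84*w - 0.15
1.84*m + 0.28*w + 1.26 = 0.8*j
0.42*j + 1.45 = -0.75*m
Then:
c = 0.32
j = -1.11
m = -1.31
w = 0.95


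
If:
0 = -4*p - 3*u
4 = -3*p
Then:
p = -4/3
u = 16/9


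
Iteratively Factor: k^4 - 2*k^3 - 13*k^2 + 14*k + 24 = (k - 4)*(k^3 + 2*k^2 - 5*k - 6) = (k - 4)*(k - 2)*(k^2 + 4*k + 3) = (k - 4)*(k - 2)*(k + 1)*(k + 3)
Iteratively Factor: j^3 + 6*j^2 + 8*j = (j)*(j^2 + 6*j + 8) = j*(j + 2)*(j + 4)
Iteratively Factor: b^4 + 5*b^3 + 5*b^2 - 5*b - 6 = (b + 3)*(b^3 + 2*b^2 - b - 2) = (b + 2)*(b + 3)*(b^2 - 1) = (b + 1)*(b + 2)*(b + 3)*(b - 1)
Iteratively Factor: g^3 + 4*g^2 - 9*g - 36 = (g + 3)*(g^2 + g - 12) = (g + 3)*(g + 4)*(g - 3)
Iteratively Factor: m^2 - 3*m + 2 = (m - 2)*(m - 1)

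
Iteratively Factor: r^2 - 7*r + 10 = (r - 5)*(r - 2)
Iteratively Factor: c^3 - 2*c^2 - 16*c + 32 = (c + 4)*(c^2 - 6*c + 8) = (c - 4)*(c + 4)*(c - 2)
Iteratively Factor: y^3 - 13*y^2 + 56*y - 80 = (y - 4)*(y^2 - 9*y + 20) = (y - 4)^2*(y - 5)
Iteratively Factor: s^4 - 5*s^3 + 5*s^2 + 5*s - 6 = (s - 1)*(s^3 - 4*s^2 + s + 6) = (s - 2)*(s - 1)*(s^2 - 2*s - 3) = (s - 2)*(s - 1)*(s + 1)*(s - 3)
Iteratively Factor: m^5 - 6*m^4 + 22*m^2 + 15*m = (m + 1)*(m^4 - 7*m^3 + 7*m^2 + 15*m) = (m + 1)^2*(m^3 - 8*m^2 + 15*m) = (m - 3)*(m + 1)^2*(m^2 - 5*m) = (m - 5)*(m - 3)*(m + 1)^2*(m)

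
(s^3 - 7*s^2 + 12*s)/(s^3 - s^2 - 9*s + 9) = s*(s - 4)/(s^2 + 2*s - 3)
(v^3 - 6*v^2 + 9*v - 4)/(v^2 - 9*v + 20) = (v^2 - 2*v + 1)/(v - 5)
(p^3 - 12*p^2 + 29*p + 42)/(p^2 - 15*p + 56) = (p^2 - 5*p - 6)/(p - 8)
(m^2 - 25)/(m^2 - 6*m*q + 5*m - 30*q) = (5 - m)/(-m + 6*q)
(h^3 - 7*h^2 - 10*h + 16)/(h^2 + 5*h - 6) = (h^2 - 6*h - 16)/(h + 6)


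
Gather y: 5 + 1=6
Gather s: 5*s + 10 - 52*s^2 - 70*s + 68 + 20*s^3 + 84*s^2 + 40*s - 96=20*s^3 + 32*s^2 - 25*s - 18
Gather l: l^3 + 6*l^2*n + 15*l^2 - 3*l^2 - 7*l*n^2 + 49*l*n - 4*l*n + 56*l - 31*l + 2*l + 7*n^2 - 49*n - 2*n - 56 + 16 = l^3 + l^2*(6*n + 12) + l*(-7*n^2 + 45*n + 27) + 7*n^2 - 51*n - 40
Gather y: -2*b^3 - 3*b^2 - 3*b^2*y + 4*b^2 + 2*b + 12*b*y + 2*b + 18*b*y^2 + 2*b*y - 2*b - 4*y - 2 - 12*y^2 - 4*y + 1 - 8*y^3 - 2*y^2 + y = -2*b^3 + b^2 + 2*b - 8*y^3 + y^2*(18*b - 14) + y*(-3*b^2 + 14*b - 7) - 1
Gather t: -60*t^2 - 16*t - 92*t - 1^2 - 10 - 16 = -60*t^2 - 108*t - 27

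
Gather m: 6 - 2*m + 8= 14 - 2*m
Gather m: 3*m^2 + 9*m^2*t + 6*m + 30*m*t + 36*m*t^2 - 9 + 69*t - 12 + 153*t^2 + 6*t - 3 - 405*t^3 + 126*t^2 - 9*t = m^2*(9*t + 3) + m*(36*t^2 + 30*t + 6) - 405*t^3 + 279*t^2 + 66*t - 24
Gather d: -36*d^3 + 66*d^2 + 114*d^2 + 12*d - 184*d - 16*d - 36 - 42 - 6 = -36*d^3 + 180*d^2 - 188*d - 84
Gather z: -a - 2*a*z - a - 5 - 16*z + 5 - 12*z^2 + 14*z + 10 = -2*a - 12*z^2 + z*(-2*a - 2) + 10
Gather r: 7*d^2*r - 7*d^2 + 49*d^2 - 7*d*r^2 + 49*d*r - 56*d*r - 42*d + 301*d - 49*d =42*d^2 - 7*d*r^2 + 210*d + r*(7*d^2 - 7*d)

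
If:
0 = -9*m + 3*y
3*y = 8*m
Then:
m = 0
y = 0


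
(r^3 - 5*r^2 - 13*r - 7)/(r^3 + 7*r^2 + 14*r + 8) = (r^2 - 6*r - 7)/(r^2 + 6*r + 8)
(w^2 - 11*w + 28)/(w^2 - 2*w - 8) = (w - 7)/(w + 2)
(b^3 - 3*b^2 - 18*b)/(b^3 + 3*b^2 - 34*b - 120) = b*(b + 3)/(b^2 + 9*b + 20)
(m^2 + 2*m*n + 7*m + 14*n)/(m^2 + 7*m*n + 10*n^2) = (m + 7)/(m + 5*n)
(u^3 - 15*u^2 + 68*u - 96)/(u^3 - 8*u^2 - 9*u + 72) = (u - 4)/(u + 3)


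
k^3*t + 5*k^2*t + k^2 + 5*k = k*(k + 5)*(k*t + 1)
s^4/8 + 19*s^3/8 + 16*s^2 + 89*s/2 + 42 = (s/4 + 1)*(s/2 + 1)*(s + 6)*(s + 7)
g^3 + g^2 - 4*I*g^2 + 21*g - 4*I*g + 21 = (g + 1)*(g - 7*I)*(g + 3*I)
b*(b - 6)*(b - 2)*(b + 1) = b^4 - 7*b^3 + 4*b^2 + 12*b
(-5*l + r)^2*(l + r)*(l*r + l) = 25*l^4*r + 25*l^4 + 15*l^3*r^2 + 15*l^3*r - 9*l^2*r^3 - 9*l^2*r^2 + l*r^4 + l*r^3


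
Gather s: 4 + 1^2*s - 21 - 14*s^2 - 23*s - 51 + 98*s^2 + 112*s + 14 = 84*s^2 + 90*s - 54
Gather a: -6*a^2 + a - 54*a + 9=-6*a^2 - 53*a + 9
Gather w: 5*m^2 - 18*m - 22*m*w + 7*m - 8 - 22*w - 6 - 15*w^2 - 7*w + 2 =5*m^2 - 11*m - 15*w^2 + w*(-22*m - 29) - 12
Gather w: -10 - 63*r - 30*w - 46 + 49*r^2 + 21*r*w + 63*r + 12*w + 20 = 49*r^2 + w*(21*r - 18) - 36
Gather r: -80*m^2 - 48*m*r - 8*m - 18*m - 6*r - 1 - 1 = -80*m^2 - 26*m + r*(-48*m - 6) - 2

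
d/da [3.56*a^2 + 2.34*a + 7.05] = 7.12*a + 2.34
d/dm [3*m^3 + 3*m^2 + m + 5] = 9*m^2 + 6*m + 1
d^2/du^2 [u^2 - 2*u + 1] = 2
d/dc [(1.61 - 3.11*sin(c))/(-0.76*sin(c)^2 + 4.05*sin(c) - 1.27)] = (-2.3636*sin(c)^2 + 2.4472*sin(c) - 2.5708)*cos(c)/(0.5776*sin(c)^4 - 6.156*sin(c)^3 + 18.3329*sin(c)^2 - 10.287*sin(c) + 1.6129)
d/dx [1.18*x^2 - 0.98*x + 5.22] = 2.36*x - 0.98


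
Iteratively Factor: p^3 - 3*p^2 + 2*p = (p - 2)*(p^2 - p) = p*(p - 2)*(p - 1)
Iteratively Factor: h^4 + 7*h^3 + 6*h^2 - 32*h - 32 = (h - 2)*(h^3 + 9*h^2 + 24*h + 16) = (h - 2)*(h + 1)*(h^2 + 8*h + 16) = (h - 2)*(h + 1)*(h + 4)*(h + 4)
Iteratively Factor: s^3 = (s)*(s^2) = s^2*(s)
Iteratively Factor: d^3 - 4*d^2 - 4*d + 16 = (d + 2)*(d^2 - 6*d + 8) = (d - 4)*(d + 2)*(d - 2)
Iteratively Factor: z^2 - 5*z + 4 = (z - 1)*(z - 4)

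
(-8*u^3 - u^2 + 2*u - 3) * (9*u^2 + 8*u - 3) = -72*u^5 - 73*u^4 + 34*u^3 - 8*u^2 - 30*u + 9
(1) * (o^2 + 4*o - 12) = o^2 + 4*o - 12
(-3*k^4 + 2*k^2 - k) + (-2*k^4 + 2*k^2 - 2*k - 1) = -5*k^4 + 4*k^2 - 3*k - 1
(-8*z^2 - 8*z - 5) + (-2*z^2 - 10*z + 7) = -10*z^2 - 18*z + 2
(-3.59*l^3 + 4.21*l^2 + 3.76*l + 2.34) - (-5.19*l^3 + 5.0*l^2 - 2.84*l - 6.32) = 1.6*l^3 - 0.79*l^2 + 6.6*l + 8.66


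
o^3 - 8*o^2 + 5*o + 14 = (o - 7)*(o - 2)*(o + 1)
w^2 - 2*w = w*(w - 2)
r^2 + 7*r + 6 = (r + 1)*(r + 6)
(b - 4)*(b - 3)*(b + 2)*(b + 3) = b^4 - 2*b^3 - 17*b^2 + 18*b + 72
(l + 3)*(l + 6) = l^2 + 9*l + 18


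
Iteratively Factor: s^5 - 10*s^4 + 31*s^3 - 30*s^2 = (s - 3)*(s^4 - 7*s^3 + 10*s^2) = s*(s - 3)*(s^3 - 7*s^2 + 10*s) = s^2*(s - 3)*(s^2 - 7*s + 10) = s^2*(s - 3)*(s - 2)*(s - 5)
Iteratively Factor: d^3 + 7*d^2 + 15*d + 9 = (d + 1)*(d^2 + 6*d + 9) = (d + 1)*(d + 3)*(d + 3)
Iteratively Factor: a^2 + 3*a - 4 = (a + 4)*(a - 1)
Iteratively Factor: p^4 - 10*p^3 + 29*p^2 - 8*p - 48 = (p - 4)*(p^3 - 6*p^2 + 5*p + 12) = (p - 4)*(p - 3)*(p^2 - 3*p - 4) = (p - 4)^2*(p - 3)*(p + 1)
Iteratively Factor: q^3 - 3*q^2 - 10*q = (q + 2)*(q^2 - 5*q) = (q - 5)*(q + 2)*(q)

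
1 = 1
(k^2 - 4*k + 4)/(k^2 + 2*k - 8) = (k - 2)/(k + 4)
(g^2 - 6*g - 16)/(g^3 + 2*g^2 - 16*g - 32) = (g - 8)/(g^2 - 16)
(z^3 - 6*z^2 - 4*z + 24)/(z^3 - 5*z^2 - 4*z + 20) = (z - 6)/(z - 5)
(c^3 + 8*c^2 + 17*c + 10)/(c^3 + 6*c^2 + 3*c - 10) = (c + 1)/(c - 1)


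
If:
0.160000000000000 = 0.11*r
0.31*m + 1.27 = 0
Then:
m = -4.10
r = 1.45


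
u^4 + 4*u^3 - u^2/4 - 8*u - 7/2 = (u + 1/2)*(u + 7/2)*(u - sqrt(2))*(u + sqrt(2))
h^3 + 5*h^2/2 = h^2*(h + 5/2)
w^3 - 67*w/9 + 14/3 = (w - 7/3)*(w - 2/3)*(w + 3)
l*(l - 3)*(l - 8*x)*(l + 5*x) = l^4 - 3*l^3*x - 3*l^3 - 40*l^2*x^2 + 9*l^2*x + 120*l*x^2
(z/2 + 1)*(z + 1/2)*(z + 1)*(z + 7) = z^4/2 + 21*z^3/4 + 14*z^2 + 51*z/4 + 7/2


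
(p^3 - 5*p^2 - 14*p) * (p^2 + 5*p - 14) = p^5 - 53*p^3 + 196*p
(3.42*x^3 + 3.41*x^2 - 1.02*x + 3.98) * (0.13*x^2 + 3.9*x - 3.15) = 0.4446*x^5 + 13.7813*x^4 + 2.3934*x^3 - 14.2021*x^2 + 18.735*x - 12.537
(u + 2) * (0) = 0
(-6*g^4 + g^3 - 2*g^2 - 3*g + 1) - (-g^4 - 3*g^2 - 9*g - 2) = -5*g^4 + g^3 + g^2 + 6*g + 3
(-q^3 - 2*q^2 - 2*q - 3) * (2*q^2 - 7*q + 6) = -2*q^5 + 3*q^4 + 4*q^3 - 4*q^2 + 9*q - 18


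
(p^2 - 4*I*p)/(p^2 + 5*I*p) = (p - 4*I)/(p + 5*I)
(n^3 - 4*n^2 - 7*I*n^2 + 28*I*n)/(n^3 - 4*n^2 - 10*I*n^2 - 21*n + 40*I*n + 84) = n/(n - 3*I)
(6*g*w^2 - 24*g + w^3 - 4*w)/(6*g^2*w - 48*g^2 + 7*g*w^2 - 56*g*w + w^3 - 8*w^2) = (w^2 - 4)/(g*w - 8*g + w^2 - 8*w)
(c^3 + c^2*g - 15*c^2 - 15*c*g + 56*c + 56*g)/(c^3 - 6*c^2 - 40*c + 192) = (c^2 + c*g - 7*c - 7*g)/(c^2 + 2*c - 24)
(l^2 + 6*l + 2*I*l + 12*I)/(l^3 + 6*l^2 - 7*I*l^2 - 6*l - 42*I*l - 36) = (l + 2*I)/(l^2 - 7*I*l - 6)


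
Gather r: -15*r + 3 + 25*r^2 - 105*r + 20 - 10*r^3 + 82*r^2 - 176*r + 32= -10*r^3 + 107*r^2 - 296*r + 55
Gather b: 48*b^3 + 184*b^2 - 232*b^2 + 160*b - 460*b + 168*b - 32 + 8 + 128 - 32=48*b^3 - 48*b^2 - 132*b + 72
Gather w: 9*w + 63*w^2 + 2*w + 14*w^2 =77*w^2 + 11*w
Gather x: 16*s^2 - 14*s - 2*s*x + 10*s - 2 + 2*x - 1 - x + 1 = 16*s^2 - 4*s + x*(1 - 2*s) - 2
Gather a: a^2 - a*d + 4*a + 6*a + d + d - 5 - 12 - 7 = a^2 + a*(10 - d) + 2*d - 24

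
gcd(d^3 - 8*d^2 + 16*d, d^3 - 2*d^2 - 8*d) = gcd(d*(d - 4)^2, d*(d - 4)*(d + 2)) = d^2 - 4*d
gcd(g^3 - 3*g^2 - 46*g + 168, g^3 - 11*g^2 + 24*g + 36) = g - 6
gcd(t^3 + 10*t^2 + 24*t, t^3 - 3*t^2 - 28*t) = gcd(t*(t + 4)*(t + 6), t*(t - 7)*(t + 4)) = t^2 + 4*t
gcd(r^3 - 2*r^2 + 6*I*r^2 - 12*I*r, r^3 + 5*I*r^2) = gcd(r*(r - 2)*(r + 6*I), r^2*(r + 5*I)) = r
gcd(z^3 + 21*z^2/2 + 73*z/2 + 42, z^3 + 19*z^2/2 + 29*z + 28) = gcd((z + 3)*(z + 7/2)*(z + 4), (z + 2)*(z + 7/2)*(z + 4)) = z^2 + 15*z/2 + 14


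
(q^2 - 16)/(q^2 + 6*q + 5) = (q^2 - 16)/(q^2 + 6*q + 5)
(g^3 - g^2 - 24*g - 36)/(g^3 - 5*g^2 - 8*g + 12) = (g + 3)/(g - 1)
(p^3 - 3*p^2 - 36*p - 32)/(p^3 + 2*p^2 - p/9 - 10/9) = 9*(p^2 - 4*p - 32)/(9*p^2 + 9*p - 10)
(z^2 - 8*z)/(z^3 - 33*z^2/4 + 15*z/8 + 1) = 8*z/(8*z^2 - 2*z - 1)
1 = 1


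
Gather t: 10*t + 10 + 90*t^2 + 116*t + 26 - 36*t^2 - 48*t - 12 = 54*t^2 + 78*t + 24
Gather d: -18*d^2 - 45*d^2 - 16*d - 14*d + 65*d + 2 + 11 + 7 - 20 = -63*d^2 + 35*d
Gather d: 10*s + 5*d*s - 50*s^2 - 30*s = 5*d*s - 50*s^2 - 20*s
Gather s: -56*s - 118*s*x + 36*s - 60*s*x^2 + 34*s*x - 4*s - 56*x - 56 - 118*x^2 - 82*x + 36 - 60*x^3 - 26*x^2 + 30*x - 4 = s*(-60*x^2 - 84*x - 24) - 60*x^3 - 144*x^2 - 108*x - 24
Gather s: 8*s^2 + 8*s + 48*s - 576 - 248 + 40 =8*s^2 + 56*s - 784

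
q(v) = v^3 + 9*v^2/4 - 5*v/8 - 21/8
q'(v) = 3*v^2 + 9*v/2 - 5/8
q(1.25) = 2.06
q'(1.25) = 9.69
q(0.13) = -2.67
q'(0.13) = 0.01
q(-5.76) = -115.48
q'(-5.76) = 72.99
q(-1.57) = 0.03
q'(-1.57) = -0.30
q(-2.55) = -2.98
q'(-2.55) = 7.41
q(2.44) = 23.77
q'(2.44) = 28.22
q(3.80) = 82.36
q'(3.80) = 59.80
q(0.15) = -2.66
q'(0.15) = 0.12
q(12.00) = 2041.88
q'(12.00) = 485.38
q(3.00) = 42.75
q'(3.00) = 39.88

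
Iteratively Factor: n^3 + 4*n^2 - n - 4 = (n + 1)*(n^2 + 3*n - 4) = (n - 1)*(n + 1)*(n + 4)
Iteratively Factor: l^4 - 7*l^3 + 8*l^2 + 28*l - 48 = (l - 3)*(l^3 - 4*l^2 - 4*l + 16) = (l - 4)*(l - 3)*(l^2 - 4) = (l - 4)*(l - 3)*(l - 2)*(l + 2)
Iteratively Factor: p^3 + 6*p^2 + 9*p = (p + 3)*(p^2 + 3*p) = (p + 3)^2*(p)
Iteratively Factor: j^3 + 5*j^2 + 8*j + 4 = (j + 1)*(j^2 + 4*j + 4) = (j + 1)*(j + 2)*(j + 2)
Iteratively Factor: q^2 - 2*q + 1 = (q - 1)*(q - 1)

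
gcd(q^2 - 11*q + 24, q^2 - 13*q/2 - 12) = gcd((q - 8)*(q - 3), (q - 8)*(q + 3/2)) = q - 8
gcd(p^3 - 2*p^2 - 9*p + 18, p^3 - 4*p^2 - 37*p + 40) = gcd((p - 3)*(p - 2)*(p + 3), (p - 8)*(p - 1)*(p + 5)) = 1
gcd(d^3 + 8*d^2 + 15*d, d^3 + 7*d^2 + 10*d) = d^2 + 5*d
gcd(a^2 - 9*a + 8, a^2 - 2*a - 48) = a - 8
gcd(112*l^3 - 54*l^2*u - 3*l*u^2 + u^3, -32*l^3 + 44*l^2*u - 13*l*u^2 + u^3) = -8*l + u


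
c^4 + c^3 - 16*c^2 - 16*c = c*(c - 4)*(c + 1)*(c + 4)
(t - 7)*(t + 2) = t^2 - 5*t - 14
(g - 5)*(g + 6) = g^2 + g - 30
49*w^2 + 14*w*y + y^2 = (7*w + y)^2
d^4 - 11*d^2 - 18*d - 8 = (d - 4)*(d + 1)^2*(d + 2)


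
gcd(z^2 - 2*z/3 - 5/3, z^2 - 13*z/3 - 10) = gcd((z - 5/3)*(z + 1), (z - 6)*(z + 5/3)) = 1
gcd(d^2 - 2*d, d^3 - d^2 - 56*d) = d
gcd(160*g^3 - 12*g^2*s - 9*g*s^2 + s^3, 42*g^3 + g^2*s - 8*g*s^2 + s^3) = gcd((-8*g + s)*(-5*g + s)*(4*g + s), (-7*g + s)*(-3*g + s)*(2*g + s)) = 1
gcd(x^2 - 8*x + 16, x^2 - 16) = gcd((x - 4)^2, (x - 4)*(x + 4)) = x - 4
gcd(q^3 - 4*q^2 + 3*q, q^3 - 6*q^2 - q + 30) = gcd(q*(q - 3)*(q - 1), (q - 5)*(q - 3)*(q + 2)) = q - 3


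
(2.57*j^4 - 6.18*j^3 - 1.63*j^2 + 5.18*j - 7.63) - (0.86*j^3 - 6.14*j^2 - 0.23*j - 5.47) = 2.57*j^4 - 7.04*j^3 + 4.51*j^2 + 5.41*j - 2.16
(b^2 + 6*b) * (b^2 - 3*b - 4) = b^4 + 3*b^3 - 22*b^2 - 24*b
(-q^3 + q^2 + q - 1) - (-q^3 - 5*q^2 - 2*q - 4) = 6*q^2 + 3*q + 3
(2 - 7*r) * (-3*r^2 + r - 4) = 21*r^3 - 13*r^2 + 30*r - 8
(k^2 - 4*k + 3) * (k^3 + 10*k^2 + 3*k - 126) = k^5 + 6*k^4 - 34*k^3 - 108*k^2 + 513*k - 378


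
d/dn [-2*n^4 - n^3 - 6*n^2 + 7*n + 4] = -8*n^3 - 3*n^2 - 12*n + 7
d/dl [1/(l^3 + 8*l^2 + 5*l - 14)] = (-3*l^2 - 16*l - 5)/(l^3 + 8*l^2 + 5*l - 14)^2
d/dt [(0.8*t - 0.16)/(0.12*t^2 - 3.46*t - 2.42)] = (-0.096*t^2 + 0.0384000000000002*t - 2.4896)/(0.0144*t^4 - 0.8304*t^3 + 11.3908*t^2 + 16.7464*t + 5.8564)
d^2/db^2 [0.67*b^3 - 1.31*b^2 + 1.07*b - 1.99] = 4.02*b - 2.62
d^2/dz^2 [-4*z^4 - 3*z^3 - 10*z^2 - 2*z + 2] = -48*z^2 - 18*z - 20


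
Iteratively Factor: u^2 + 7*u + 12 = (u + 4)*(u + 3)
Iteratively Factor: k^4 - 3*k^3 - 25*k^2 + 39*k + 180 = (k + 3)*(k^3 - 6*k^2 - 7*k + 60) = (k - 5)*(k + 3)*(k^2 - k - 12) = (k - 5)*(k + 3)^2*(k - 4)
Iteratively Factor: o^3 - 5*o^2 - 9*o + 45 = (o - 5)*(o^2 - 9) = (o - 5)*(o + 3)*(o - 3)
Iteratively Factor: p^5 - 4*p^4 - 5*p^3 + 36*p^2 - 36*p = (p - 2)*(p^4 - 2*p^3 - 9*p^2 + 18*p) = (p - 3)*(p - 2)*(p^3 + p^2 - 6*p) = p*(p - 3)*(p - 2)*(p^2 + p - 6) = p*(p - 3)*(p - 2)^2*(p + 3)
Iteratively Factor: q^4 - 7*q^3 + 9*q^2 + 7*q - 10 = (q + 1)*(q^3 - 8*q^2 + 17*q - 10) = (q - 5)*(q + 1)*(q^2 - 3*q + 2) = (q - 5)*(q - 1)*(q + 1)*(q - 2)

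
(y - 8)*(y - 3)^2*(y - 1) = y^4 - 15*y^3 + 71*y^2 - 129*y + 72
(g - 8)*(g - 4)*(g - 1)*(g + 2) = g^4 - 11*g^3 + 18*g^2 + 56*g - 64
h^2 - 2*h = h*(h - 2)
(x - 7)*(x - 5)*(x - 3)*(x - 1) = x^4 - 16*x^3 + 86*x^2 - 176*x + 105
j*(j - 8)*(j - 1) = j^3 - 9*j^2 + 8*j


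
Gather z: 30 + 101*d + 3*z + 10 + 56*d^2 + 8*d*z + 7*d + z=56*d^2 + 108*d + z*(8*d + 4) + 40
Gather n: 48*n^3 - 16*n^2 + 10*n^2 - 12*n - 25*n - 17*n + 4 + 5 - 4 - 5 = 48*n^3 - 6*n^2 - 54*n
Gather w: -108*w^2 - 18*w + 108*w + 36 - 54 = -108*w^2 + 90*w - 18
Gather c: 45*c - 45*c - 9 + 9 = 0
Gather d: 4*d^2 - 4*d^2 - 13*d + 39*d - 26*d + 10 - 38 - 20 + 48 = 0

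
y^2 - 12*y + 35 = (y - 7)*(y - 5)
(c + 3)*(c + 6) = c^2 + 9*c + 18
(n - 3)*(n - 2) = n^2 - 5*n + 6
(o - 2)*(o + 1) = o^2 - o - 2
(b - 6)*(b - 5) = b^2 - 11*b + 30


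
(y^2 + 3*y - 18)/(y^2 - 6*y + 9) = (y + 6)/(y - 3)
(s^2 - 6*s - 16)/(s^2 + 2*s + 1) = (s^2 - 6*s - 16)/(s^2 + 2*s + 1)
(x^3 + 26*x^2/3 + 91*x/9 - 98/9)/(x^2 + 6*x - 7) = (9*x^2 + 15*x - 14)/(9*(x - 1))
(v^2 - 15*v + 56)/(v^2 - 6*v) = (v^2 - 15*v + 56)/(v*(v - 6))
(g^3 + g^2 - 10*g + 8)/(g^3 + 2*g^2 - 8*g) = (g - 1)/g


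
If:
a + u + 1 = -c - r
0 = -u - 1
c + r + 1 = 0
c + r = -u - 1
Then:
No Solution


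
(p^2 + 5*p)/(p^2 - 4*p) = (p + 5)/(p - 4)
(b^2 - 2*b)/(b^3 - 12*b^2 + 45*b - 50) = b/(b^2 - 10*b + 25)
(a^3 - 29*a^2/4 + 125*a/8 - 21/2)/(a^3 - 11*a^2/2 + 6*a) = (a - 7/4)/a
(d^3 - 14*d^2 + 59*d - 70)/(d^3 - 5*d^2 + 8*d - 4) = (d^2 - 12*d + 35)/(d^2 - 3*d + 2)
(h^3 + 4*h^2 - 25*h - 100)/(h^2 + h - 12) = (h^2 - 25)/(h - 3)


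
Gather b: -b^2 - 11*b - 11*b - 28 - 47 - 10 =-b^2 - 22*b - 85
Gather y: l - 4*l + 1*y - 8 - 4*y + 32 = -3*l - 3*y + 24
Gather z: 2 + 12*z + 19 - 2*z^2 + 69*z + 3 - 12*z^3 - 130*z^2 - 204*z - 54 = -12*z^3 - 132*z^2 - 123*z - 30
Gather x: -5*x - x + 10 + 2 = 12 - 6*x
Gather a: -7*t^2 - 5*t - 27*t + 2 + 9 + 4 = -7*t^2 - 32*t + 15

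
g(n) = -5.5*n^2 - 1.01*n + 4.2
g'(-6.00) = 64.99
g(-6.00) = -187.74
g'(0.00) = -1.01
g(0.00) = 4.20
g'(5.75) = -64.26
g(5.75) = -183.45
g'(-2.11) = 22.20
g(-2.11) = -18.16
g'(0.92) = -11.13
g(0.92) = -1.38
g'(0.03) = -1.34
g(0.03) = 4.16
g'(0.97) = -11.68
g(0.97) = -1.95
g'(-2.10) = 22.09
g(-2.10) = -17.93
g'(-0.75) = 7.24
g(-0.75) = 1.86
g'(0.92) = -11.13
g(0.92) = -1.38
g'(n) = -11.0*n - 1.01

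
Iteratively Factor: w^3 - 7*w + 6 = (w - 2)*(w^2 + 2*w - 3) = (w - 2)*(w + 3)*(w - 1)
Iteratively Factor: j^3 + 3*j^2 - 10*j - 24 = (j + 2)*(j^2 + j - 12) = (j + 2)*(j + 4)*(j - 3)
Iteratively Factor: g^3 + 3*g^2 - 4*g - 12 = (g - 2)*(g^2 + 5*g + 6) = (g - 2)*(g + 2)*(g + 3)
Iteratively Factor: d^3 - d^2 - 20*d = (d - 5)*(d^2 + 4*d) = d*(d - 5)*(d + 4)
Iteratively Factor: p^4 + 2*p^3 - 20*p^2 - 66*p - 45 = (p + 1)*(p^3 + p^2 - 21*p - 45) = (p + 1)*(p + 3)*(p^2 - 2*p - 15) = (p - 5)*(p + 1)*(p + 3)*(p + 3)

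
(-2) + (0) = -2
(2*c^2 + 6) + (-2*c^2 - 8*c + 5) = 11 - 8*c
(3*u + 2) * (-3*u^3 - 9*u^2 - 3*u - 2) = -9*u^4 - 33*u^3 - 27*u^2 - 12*u - 4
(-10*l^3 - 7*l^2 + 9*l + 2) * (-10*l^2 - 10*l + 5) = 100*l^5 + 170*l^4 - 70*l^3 - 145*l^2 + 25*l + 10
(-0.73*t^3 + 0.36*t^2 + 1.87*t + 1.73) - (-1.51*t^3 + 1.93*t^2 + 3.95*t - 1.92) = 0.78*t^3 - 1.57*t^2 - 2.08*t + 3.65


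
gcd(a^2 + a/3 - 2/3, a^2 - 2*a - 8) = 1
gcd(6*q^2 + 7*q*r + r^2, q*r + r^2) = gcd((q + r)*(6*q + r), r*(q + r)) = q + r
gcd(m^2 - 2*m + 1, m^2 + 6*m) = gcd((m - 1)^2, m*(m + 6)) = 1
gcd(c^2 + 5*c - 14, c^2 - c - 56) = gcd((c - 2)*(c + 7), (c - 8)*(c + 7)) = c + 7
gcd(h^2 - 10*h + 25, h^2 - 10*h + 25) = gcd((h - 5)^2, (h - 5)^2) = h^2 - 10*h + 25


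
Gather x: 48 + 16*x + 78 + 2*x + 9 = 18*x + 135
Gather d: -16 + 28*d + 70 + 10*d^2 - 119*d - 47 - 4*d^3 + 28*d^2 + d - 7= -4*d^3 + 38*d^2 - 90*d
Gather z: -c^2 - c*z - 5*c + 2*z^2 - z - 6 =-c^2 - 5*c + 2*z^2 + z*(-c - 1) - 6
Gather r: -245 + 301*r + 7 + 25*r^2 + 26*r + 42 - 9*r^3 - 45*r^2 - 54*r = -9*r^3 - 20*r^2 + 273*r - 196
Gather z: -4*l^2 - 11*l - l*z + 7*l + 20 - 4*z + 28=-4*l^2 - 4*l + z*(-l - 4) + 48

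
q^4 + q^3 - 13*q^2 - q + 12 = (q - 3)*(q - 1)*(q + 1)*(q + 4)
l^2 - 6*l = l*(l - 6)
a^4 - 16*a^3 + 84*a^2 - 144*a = a*(a - 6)^2*(a - 4)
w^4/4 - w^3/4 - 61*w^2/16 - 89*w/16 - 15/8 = (w/4 + 1/2)*(w - 5)*(w + 1/2)*(w + 3/2)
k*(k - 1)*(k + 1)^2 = k^4 + k^3 - k^2 - k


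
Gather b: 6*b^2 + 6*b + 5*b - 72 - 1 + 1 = 6*b^2 + 11*b - 72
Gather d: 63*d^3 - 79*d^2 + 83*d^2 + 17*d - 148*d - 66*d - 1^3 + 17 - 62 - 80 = 63*d^3 + 4*d^2 - 197*d - 126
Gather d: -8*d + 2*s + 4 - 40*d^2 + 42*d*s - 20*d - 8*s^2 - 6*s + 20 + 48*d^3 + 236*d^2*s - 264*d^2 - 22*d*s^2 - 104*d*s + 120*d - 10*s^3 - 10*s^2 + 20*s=48*d^3 + d^2*(236*s - 304) + d*(-22*s^2 - 62*s + 92) - 10*s^3 - 18*s^2 + 16*s + 24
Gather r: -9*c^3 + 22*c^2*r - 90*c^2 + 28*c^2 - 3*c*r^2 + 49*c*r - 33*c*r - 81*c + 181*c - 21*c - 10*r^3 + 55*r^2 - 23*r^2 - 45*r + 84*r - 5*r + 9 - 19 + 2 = -9*c^3 - 62*c^2 + 79*c - 10*r^3 + r^2*(32 - 3*c) + r*(22*c^2 + 16*c + 34) - 8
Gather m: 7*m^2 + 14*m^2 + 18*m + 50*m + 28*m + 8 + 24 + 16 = 21*m^2 + 96*m + 48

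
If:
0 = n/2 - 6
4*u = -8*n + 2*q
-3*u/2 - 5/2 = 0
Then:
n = 12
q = 134/3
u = -5/3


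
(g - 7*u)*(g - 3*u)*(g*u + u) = g^3*u - 10*g^2*u^2 + g^2*u + 21*g*u^3 - 10*g*u^2 + 21*u^3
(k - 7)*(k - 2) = k^2 - 9*k + 14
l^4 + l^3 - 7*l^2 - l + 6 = (l - 2)*(l - 1)*(l + 1)*(l + 3)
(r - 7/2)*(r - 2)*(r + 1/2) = r^3 - 5*r^2 + 17*r/4 + 7/2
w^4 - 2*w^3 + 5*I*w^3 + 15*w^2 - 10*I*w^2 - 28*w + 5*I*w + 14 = (w - 1)^2*(w - 2*I)*(w + 7*I)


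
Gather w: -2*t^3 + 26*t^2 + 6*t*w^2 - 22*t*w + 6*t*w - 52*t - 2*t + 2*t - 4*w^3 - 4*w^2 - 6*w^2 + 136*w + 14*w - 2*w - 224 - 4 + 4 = -2*t^3 + 26*t^2 - 52*t - 4*w^3 + w^2*(6*t - 10) + w*(148 - 16*t) - 224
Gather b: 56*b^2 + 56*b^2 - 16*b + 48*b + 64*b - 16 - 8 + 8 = 112*b^2 + 96*b - 16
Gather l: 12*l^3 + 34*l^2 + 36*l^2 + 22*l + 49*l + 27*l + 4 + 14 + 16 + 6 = 12*l^3 + 70*l^2 + 98*l + 40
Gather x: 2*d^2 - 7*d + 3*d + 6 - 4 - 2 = 2*d^2 - 4*d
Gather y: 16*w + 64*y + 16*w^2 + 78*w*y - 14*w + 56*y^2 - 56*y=16*w^2 + 2*w + 56*y^2 + y*(78*w + 8)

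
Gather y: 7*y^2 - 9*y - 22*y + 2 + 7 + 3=7*y^2 - 31*y + 12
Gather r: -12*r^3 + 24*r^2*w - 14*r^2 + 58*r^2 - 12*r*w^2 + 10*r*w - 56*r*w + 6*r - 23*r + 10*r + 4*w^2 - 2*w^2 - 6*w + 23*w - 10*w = -12*r^3 + r^2*(24*w + 44) + r*(-12*w^2 - 46*w - 7) + 2*w^2 + 7*w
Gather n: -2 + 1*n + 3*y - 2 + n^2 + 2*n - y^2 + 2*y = n^2 + 3*n - y^2 + 5*y - 4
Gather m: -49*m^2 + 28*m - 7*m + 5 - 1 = -49*m^2 + 21*m + 4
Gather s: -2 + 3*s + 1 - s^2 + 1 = -s^2 + 3*s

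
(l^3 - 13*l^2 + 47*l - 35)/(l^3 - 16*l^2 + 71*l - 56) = (l - 5)/(l - 8)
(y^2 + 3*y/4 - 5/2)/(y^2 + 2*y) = (y - 5/4)/y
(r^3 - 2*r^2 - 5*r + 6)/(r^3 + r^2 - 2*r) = (r - 3)/r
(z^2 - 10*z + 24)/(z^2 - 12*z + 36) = (z - 4)/(z - 6)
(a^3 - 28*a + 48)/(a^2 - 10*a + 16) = (a^2 + 2*a - 24)/(a - 8)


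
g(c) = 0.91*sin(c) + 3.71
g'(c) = 0.91*cos(c)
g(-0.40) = 3.36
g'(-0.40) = 0.84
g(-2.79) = 3.40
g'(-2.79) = -0.85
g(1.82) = 4.59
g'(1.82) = -0.22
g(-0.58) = 3.21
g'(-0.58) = 0.76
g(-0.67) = 3.14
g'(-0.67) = 0.71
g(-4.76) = 4.62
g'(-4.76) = 0.04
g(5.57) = 3.11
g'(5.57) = 0.69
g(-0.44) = 3.32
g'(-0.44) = 0.82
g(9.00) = 4.09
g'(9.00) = -0.83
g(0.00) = 3.71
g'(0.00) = 0.91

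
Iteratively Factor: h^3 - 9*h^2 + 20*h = (h - 4)*(h^2 - 5*h) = h*(h - 4)*(h - 5)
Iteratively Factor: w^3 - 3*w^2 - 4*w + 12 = (w + 2)*(w^2 - 5*w + 6) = (w - 2)*(w + 2)*(w - 3)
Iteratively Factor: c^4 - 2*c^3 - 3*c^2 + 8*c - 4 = (c - 1)*(c^3 - c^2 - 4*c + 4) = (c - 1)*(c + 2)*(c^2 - 3*c + 2) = (c - 2)*(c - 1)*(c + 2)*(c - 1)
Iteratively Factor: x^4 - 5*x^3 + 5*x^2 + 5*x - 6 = (x - 2)*(x^3 - 3*x^2 - x + 3) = (x - 2)*(x - 1)*(x^2 - 2*x - 3) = (x - 2)*(x - 1)*(x + 1)*(x - 3)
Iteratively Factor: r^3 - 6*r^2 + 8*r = (r - 4)*(r^2 - 2*r) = r*(r - 4)*(r - 2)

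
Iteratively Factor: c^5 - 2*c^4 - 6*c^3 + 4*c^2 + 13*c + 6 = (c + 1)*(c^4 - 3*c^3 - 3*c^2 + 7*c + 6) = (c - 2)*(c + 1)*(c^3 - c^2 - 5*c - 3) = (c - 2)*(c + 1)^2*(c^2 - 2*c - 3) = (c - 3)*(c - 2)*(c + 1)^2*(c + 1)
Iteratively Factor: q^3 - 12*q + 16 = (q - 2)*(q^2 + 2*q - 8) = (q - 2)*(q + 4)*(q - 2)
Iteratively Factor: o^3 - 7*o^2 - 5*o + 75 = (o - 5)*(o^2 - 2*o - 15) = (o - 5)*(o + 3)*(o - 5)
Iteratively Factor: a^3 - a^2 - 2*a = (a)*(a^2 - a - 2) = a*(a - 2)*(a + 1)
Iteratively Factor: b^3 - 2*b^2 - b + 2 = (b - 1)*(b^2 - b - 2) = (b - 2)*(b - 1)*(b + 1)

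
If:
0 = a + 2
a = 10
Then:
No Solution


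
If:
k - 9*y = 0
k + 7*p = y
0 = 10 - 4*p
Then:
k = -315/16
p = 5/2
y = -35/16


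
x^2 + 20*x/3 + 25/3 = (x + 5/3)*(x + 5)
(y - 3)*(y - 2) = y^2 - 5*y + 6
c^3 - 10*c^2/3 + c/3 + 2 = (c - 3)*(c - 1)*(c + 2/3)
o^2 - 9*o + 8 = (o - 8)*(o - 1)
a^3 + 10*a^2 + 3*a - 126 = (a - 3)*(a + 6)*(a + 7)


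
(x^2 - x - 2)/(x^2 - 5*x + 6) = (x + 1)/(x - 3)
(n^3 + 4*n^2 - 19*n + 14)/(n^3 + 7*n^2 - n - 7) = (n - 2)/(n + 1)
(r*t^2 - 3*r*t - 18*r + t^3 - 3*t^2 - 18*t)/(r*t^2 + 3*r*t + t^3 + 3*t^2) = (t - 6)/t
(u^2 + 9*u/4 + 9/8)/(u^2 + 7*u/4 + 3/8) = (4*u + 3)/(4*u + 1)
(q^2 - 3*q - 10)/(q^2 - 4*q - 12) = (q - 5)/(q - 6)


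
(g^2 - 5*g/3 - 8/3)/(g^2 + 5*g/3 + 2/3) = (3*g - 8)/(3*g + 2)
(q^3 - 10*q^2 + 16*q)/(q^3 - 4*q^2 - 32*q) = (q - 2)/(q + 4)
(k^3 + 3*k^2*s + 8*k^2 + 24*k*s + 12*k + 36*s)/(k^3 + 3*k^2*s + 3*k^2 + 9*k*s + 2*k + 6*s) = (k + 6)/(k + 1)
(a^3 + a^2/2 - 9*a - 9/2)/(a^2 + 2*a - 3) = (2*a^2 - 5*a - 3)/(2*(a - 1))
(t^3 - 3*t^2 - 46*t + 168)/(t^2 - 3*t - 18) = (t^2 + 3*t - 28)/(t + 3)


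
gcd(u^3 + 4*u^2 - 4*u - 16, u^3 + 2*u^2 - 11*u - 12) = u + 4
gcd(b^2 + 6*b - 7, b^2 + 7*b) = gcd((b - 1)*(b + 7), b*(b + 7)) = b + 7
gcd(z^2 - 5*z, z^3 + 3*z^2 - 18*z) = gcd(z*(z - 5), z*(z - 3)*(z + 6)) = z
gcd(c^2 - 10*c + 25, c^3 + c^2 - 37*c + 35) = c - 5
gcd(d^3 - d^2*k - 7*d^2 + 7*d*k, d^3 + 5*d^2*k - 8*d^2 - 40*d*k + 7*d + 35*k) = d - 7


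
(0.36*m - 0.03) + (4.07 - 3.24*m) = 4.04 - 2.88*m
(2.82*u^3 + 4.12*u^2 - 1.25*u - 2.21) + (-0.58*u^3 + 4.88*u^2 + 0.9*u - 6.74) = 2.24*u^3 + 9.0*u^2 - 0.35*u - 8.95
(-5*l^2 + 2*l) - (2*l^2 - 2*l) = -7*l^2 + 4*l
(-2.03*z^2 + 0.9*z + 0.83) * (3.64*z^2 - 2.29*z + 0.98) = -7.3892*z^4 + 7.9247*z^3 - 1.0292*z^2 - 1.0187*z + 0.8134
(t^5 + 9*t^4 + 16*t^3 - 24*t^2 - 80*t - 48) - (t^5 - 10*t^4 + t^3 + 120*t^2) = 19*t^4 + 15*t^3 - 144*t^2 - 80*t - 48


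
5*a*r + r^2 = r*(5*a + r)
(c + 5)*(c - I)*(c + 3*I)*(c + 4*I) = c^4 + 5*c^3 + 6*I*c^3 - 5*c^2 + 30*I*c^2 - 25*c + 12*I*c + 60*I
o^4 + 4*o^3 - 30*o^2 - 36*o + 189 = (o - 3)^2*(o + 3)*(o + 7)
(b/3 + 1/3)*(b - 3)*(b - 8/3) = b^3/3 - 14*b^2/9 + 7*b/9 + 8/3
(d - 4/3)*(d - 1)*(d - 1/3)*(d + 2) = d^4 - 2*d^3/3 - 29*d^2/9 + 34*d/9 - 8/9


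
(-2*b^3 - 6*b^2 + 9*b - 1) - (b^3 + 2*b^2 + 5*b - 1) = -3*b^3 - 8*b^2 + 4*b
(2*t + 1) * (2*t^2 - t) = 4*t^3 - t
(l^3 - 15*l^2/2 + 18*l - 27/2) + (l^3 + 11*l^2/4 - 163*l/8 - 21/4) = 2*l^3 - 19*l^2/4 - 19*l/8 - 75/4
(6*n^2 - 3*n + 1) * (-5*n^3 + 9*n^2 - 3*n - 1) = -30*n^5 + 69*n^4 - 50*n^3 + 12*n^2 - 1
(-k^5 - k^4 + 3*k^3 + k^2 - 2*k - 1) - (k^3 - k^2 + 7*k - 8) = -k^5 - k^4 + 2*k^3 + 2*k^2 - 9*k + 7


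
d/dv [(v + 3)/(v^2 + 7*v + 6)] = (v^2 + 7*v - (v + 3)*(2*v + 7) + 6)/(v^2 + 7*v + 6)^2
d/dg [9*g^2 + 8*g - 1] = 18*g + 8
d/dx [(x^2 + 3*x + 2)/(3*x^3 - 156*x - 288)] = (-x^2 - 2*x - 46)/(3*(x^4 - 4*x^3 - 92*x^2 + 192*x + 2304))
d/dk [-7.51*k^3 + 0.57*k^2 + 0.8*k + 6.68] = -22.53*k^2 + 1.14*k + 0.8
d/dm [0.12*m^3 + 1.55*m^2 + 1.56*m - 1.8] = 0.36*m^2 + 3.1*m + 1.56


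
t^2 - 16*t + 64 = (t - 8)^2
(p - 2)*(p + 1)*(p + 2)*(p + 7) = p^4 + 8*p^3 + 3*p^2 - 32*p - 28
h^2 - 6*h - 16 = (h - 8)*(h + 2)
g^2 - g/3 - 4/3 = (g - 4/3)*(g + 1)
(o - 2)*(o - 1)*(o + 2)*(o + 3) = o^4 + 2*o^3 - 7*o^2 - 8*o + 12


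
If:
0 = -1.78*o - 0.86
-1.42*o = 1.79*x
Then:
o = -0.48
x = 0.38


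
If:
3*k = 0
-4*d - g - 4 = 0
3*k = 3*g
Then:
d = -1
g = 0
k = 0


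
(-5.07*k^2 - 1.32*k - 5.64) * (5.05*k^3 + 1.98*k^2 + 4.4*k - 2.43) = -25.6035*k^5 - 16.7046*k^4 - 53.4036*k^3 - 4.6551*k^2 - 21.6084*k + 13.7052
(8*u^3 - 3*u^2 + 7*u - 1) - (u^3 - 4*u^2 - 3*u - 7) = 7*u^3 + u^2 + 10*u + 6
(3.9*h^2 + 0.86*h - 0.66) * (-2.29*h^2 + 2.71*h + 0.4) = -8.931*h^4 + 8.5996*h^3 + 5.402*h^2 - 1.4446*h - 0.264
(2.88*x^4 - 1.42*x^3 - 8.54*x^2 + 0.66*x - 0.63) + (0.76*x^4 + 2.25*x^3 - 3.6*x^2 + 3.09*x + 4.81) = 3.64*x^4 + 0.83*x^3 - 12.14*x^2 + 3.75*x + 4.18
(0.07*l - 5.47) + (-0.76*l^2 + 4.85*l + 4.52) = -0.76*l^2 + 4.92*l - 0.95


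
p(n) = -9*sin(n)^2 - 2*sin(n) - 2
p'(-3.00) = -0.53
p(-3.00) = -1.90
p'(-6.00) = -6.75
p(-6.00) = -3.26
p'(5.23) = 6.75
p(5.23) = -7.06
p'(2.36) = 10.42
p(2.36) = -7.87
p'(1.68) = 2.17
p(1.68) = -12.88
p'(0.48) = -9.15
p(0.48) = -4.84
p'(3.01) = 4.32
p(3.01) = -2.42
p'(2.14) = 9.25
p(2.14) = -10.07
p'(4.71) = -0.04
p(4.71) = -9.00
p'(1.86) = 5.49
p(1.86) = -12.18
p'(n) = -18*sin(n)*cos(n) - 2*cos(n)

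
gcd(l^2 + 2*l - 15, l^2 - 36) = 1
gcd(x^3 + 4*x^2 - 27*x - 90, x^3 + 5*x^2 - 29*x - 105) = x^2 - 2*x - 15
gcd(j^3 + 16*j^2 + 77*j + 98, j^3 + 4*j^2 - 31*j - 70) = j^2 + 9*j + 14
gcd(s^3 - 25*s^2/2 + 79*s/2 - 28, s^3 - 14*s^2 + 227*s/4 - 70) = s^2 - 23*s/2 + 28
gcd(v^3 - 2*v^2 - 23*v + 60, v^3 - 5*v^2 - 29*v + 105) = v^2 + 2*v - 15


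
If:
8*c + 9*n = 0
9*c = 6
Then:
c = 2/3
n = -16/27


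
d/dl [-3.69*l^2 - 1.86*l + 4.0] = -7.38*l - 1.86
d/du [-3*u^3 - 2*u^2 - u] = -9*u^2 - 4*u - 1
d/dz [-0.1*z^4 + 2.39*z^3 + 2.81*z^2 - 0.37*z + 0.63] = -0.4*z^3 + 7.17*z^2 + 5.62*z - 0.37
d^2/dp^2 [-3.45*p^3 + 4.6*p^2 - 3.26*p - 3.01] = 9.2 - 20.7*p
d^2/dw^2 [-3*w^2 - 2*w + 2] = -6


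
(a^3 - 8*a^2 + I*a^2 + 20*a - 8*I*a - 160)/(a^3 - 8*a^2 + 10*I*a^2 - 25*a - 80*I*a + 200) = (a - 4*I)/(a + 5*I)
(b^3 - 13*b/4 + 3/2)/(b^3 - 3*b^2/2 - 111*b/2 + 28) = (b^2 + b/2 - 3)/(b^2 - b - 56)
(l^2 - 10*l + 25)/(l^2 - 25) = (l - 5)/(l + 5)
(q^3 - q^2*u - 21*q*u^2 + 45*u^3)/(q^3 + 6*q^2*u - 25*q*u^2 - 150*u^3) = (q^2 - 6*q*u + 9*u^2)/(q^2 + q*u - 30*u^2)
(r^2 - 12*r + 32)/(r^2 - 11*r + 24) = (r - 4)/(r - 3)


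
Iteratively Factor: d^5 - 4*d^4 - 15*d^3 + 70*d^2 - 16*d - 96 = (d + 4)*(d^4 - 8*d^3 + 17*d^2 + 2*d - 24) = (d + 1)*(d + 4)*(d^3 - 9*d^2 + 26*d - 24) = (d - 4)*(d + 1)*(d + 4)*(d^2 - 5*d + 6) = (d - 4)*(d - 2)*(d + 1)*(d + 4)*(d - 3)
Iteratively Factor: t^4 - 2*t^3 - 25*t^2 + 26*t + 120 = (t + 2)*(t^3 - 4*t^2 - 17*t + 60) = (t - 3)*(t + 2)*(t^2 - t - 20) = (t - 5)*(t - 3)*(t + 2)*(t + 4)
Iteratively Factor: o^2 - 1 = (o + 1)*(o - 1)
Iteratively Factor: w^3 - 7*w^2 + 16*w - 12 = (w - 2)*(w^2 - 5*w + 6) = (w - 2)^2*(w - 3)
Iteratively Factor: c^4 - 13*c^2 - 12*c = (c + 1)*(c^3 - c^2 - 12*c) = (c - 4)*(c + 1)*(c^2 + 3*c) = (c - 4)*(c + 1)*(c + 3)*(c)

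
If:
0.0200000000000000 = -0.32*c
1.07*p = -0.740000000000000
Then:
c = -0.06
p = -0.69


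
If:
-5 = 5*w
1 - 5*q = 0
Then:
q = 1/5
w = -1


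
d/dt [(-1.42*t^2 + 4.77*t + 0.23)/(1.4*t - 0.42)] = (-1.988*t^2 + 1.1928*t - 2.3254)/(1.96*t^2 - 1.176*t + 0.1764)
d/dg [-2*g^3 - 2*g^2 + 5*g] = -6*g^2 - 4*g + 5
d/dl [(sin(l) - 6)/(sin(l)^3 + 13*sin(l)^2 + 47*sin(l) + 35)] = (-2*sin(l)^3 + 5*sin(l)^2 + 156*sin(l) + 317)*cos(l)/(sin(l)^3 + 13*sin(l)^2 + 47*sin(l) + 35)^2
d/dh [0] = 0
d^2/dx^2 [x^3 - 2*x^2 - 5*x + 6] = 6*x - 4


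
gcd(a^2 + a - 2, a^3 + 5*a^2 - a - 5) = a - 1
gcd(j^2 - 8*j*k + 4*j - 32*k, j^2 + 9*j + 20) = j + 4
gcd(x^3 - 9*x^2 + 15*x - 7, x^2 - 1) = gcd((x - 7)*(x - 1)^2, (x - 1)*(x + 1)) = x - 1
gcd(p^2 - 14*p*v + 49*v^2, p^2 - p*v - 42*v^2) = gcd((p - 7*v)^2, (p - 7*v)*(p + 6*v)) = p - 7*v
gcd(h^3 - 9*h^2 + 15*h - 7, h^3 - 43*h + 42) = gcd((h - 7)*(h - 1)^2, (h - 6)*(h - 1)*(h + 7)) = h - 1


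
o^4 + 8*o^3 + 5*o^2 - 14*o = o*(o - 1)*(o + 2)*(o + 7)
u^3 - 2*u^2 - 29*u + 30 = (u - 6)*(u - 1)*(u + 5)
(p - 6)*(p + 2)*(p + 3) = p^3 - p^2 - 24*p - 36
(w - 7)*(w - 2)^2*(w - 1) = w^4 - 12*w^3 + 43*w^2 - 60*w + 28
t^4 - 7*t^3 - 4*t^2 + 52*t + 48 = (t - 6)*(t - 4)*(t + 1)*(t + 2)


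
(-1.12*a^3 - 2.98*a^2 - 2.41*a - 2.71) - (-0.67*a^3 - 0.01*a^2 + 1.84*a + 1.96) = -0.45*a^3 - 2.97*a^2 - 4.25*a - 4.67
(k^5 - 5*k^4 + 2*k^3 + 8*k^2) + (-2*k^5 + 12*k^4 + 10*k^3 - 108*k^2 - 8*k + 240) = -k^5 + 7*k^4 + 12*k^3 - 100*k^2 - 8*k + 240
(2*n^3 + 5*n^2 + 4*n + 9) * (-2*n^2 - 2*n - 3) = -4*n^5 - 14*n^4 - 24*n^3 - 41*n^2 - 30*n - 27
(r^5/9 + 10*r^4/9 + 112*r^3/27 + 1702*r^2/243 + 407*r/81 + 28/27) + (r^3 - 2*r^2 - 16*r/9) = r^5/9 + 10*r^4/9 + 139*r^3/27 + 1216*r^2/243 + 263*r/81 + 28/27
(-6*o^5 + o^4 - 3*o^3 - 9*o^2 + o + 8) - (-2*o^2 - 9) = -6*o^5 + o^4 - 3*o^3 - 7*o^2 + o + 17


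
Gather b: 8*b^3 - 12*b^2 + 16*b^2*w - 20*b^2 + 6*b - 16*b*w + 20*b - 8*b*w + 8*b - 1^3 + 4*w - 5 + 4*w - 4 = 8*b^3 + b^2*(16*w - 32) + b*(34 - 24*w) + 8*w - 10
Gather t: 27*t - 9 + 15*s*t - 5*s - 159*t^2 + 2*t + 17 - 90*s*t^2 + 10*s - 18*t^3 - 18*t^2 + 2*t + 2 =5*s - 18*t^3 + t^2*(-90*s - 177) + t*(15*s + 31) + 10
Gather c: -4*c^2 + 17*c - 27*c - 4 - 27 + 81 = -4*c^2 - 10*c + 50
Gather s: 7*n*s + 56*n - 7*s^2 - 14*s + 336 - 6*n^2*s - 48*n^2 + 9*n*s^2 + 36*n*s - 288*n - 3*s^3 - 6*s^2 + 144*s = -48*n^2 - 232*n - 3*s^3 + s^2*(9*n - 13) + s*(-6*n^2 + 43*n + 130) + 336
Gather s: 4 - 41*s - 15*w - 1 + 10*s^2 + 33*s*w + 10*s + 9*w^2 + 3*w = 10*s^2 + s*(33*w - 31) + 9*w^2 - 12*w + 3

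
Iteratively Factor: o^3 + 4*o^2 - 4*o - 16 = (o + 2)*(o^2 + 2*o - 8) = (o - 2)*(o + 2)*(o + 4)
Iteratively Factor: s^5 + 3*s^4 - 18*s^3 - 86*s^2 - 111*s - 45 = (s - 5)*(s^4 + 8*s^3 + 22*s^2 + 24*s + 9) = (s - 5)*(s + 3)*(s^3 + 5*s^2 + 7*s + 3) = (s - 5)*(s + 3)^2*(s^2 + 2*s + 1) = (s - 5)*(s + 1)*(s + 3)^2*(s + 1)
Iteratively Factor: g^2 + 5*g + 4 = (g + 1)*(g + 4)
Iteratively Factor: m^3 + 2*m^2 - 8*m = (m)*(m^2 + 2*m - 8) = m*(m - 2)*(m + 4)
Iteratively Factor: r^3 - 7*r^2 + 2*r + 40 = (r - 5)*(r^2 - 2*r - 8) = (r - 5)*(r + 2)*(r - 4)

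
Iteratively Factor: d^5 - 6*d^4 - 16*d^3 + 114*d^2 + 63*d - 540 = (d + 3)*(d^4 - 9*d^3 + 11*d^2 + 81*d - 180) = (d + 3)^2*(d^3 - 12*d^2 + 47*d - 60) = (d - 4)*(d + 3)^2*(d^2 - 8*d + 15) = (d - 5)*(d - 4)*(d + 3)^2*(d - 3)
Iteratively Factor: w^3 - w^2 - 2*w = (w - 2)*(w^2 + w) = (w - 2)*(w + 1)*(w)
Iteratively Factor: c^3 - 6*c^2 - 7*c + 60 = (c + 3)*(c^2 - 9*c + 20) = (c - 4)*(c + 3)*(c - 5)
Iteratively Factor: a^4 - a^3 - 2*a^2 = (a)*(a^3 - a^2 - 2*a) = a^2*(a^2 - a - 2) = a^2*(a - 2)*(a + 1)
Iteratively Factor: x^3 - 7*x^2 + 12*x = (x - 4)*(x^2 - 3*x) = (x - 4)*(x - 3)*(x)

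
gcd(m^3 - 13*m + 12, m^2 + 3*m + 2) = 1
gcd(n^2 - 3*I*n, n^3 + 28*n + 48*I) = 1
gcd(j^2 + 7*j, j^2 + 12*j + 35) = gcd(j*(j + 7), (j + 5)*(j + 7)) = j + 7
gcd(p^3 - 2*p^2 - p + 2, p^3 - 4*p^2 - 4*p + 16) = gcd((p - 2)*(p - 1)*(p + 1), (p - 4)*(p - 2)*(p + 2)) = p - 2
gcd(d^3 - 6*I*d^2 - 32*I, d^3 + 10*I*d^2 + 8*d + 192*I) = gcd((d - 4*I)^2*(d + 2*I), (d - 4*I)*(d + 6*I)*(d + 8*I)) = d - 4*I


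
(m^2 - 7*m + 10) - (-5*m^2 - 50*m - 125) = 6*m^2 + 43*m + 135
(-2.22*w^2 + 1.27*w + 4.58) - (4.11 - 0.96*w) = -2.22*w^2 + 2.23*w + 0.47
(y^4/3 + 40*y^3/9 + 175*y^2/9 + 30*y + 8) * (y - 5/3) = y^5/3 + 35*y^4/9 + 325*y^3/27 - 65*y^2/27 - 42*y - 40/3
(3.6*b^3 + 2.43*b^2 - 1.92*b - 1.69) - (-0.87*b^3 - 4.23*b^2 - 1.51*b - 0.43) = 4.47*b^3 + 6.66*b^2 - 0.41*b - 1.26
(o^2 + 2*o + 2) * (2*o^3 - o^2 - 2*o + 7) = 2*o^5 + 3*o^4 + o^2 + 10*o + 14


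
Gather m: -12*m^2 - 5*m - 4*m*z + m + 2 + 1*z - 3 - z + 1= -12*m^2 + m*(-4*z - 4)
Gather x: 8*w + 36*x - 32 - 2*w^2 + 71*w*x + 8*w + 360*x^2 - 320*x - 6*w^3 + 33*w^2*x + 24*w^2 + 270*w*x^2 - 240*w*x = -6*w^3 + 22*w^2 + 16*w + x^2*(270*w + 360) + x*(33*w^2 - 169*w - 284) - 32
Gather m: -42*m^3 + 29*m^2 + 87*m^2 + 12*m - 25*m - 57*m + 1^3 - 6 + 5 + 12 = -42*m^3 + 116*m^2 - 70*m + 12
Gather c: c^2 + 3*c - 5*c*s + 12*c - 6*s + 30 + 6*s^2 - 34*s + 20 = c^2 + c*(15 - 5*s) + 6*s^2 - 40*s + 50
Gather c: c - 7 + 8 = c + 1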